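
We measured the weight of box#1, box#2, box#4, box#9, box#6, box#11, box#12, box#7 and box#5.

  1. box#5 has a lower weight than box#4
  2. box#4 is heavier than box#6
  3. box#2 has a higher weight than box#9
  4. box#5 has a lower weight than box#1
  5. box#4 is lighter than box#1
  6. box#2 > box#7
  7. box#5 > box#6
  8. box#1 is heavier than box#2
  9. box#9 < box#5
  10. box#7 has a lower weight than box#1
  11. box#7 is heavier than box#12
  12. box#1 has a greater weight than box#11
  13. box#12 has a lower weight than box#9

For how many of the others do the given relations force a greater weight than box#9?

From box#9 the given relations immediately reach box#5, box#2.
From those, box#4, box#1 — 4 in total.
Nothing else is reachable above box#9; 4 in all.

4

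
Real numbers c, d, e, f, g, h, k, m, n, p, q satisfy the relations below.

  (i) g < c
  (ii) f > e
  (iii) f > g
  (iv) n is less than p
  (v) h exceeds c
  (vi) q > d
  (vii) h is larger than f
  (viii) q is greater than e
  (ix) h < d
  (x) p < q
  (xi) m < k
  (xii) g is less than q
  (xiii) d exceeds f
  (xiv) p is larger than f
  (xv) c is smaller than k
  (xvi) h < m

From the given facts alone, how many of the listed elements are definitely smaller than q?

From q the given relations immediately reach e, g, p, d.
From those, f, n, h — 7 in total.
From those, c — 8 in total.
No other element is forced below q by the given relations, so the count is 8.

8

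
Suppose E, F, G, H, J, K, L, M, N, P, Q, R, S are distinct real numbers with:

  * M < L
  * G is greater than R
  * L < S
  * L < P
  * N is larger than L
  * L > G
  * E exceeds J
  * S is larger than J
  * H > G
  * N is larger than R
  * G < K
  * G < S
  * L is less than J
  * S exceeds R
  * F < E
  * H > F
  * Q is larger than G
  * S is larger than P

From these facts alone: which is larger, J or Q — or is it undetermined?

Following every chain through J: above J we get S, E; below J we get R, G, M, L.
Q is not reached, and no chain runs the other way from Q to J.
So the given relations leave the order of J and Q undetermined.

undetermined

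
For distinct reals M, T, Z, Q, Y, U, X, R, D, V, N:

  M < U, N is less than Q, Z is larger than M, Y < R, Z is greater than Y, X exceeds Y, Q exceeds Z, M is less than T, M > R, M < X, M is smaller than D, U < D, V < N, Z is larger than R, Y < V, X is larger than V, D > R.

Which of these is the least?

Chaining upward from Y: directly above it, R, Z, V, X; then M, D, N, Q; then U, T.
That covers every other element, and nothing is given below Y, so Y is the least.

Y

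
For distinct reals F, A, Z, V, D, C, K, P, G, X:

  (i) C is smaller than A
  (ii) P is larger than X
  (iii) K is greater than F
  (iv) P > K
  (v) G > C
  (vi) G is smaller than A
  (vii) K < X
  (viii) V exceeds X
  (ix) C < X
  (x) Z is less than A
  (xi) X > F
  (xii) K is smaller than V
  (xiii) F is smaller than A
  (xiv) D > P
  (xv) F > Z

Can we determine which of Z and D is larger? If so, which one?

Following the relations from Z: Z < F < K < X < P < D.
So D is larger.

D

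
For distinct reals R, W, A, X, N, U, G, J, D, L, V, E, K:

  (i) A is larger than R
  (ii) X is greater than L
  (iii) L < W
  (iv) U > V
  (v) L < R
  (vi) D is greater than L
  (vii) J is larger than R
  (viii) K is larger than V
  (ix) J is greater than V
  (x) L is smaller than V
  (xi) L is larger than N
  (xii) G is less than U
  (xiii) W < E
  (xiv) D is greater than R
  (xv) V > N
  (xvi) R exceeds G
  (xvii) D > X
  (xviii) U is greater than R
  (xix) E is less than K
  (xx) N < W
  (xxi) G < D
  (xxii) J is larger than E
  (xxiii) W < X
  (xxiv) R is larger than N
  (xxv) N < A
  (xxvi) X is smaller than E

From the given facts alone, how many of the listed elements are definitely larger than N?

The elements the relations force above N are L, W, V, X, E, R, K, D, A, J, U — no chain reaches any other.
That is 11.

11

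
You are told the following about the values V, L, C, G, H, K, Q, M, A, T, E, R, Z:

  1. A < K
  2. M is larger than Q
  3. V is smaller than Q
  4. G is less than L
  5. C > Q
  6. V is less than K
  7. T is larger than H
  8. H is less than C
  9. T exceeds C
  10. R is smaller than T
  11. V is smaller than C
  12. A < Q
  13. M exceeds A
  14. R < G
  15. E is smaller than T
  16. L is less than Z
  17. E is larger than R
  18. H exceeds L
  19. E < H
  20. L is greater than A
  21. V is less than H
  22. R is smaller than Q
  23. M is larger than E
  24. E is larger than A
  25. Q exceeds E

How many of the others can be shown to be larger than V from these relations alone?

6

From V the given relations immediately reach Q, H, C, K.
From those, M, T — 6 in total.
Nothing else is reachable above V; 6 in all.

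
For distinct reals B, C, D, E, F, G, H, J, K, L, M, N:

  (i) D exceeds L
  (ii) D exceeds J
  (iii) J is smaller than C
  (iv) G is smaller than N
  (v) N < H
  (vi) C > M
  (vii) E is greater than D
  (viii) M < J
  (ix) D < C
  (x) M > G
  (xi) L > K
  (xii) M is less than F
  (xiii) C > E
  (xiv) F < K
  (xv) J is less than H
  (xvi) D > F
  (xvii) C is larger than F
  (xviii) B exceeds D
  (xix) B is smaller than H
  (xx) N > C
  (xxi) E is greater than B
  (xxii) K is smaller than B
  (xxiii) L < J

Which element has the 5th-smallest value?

Piecing the relations together gives one ordering: G < M < F < K < L < J < D < B < E < C < N < H.
Counting 5 from the smallest end gives L.

L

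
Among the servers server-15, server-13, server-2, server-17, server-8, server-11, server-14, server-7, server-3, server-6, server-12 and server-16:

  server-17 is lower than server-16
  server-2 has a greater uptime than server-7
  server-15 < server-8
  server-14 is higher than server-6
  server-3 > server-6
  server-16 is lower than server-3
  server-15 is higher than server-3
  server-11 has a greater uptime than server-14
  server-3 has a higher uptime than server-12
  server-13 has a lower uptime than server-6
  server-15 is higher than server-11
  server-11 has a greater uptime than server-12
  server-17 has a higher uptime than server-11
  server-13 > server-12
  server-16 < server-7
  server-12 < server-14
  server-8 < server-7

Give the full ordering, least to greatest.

The consecutive links are each given: server-12 < server-13; server-13 < server-6; server-6 < server-14; server-14 < server-11; server-11 < server-17; server-17 < server-16; server-16 < server-3; server-3 < server-15; server-15 < server-8; server-8 < server-7; server-7 < server-2.

server-12 < server-13 < server-6 < server-14 < server-11 < server-17 < server-16 < server-3 < server-15 < server-8 < server-7 < server-2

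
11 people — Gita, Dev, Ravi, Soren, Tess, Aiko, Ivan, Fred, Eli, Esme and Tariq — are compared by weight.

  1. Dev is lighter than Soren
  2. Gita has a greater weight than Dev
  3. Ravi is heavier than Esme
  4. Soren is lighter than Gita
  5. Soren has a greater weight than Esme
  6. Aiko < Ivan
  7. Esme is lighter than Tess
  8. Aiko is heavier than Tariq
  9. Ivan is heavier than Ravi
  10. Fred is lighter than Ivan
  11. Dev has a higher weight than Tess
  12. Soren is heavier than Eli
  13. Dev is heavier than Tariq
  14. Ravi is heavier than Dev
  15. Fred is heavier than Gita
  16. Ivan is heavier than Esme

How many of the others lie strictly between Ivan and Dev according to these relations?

4

The relations place Dev below Ivan. An element lies strictly between them when it is forced above Dev and also forced below Ivan.
Above Dev: {Soren, Ravi, Gita, Fred}. Below Ivan: {Tariq, Eli, Esme, Tess, Soren, Ravi, Aiko, Gita, Fred}.
Intersection: {Soren, Ravi, Gita, Fred} — 4.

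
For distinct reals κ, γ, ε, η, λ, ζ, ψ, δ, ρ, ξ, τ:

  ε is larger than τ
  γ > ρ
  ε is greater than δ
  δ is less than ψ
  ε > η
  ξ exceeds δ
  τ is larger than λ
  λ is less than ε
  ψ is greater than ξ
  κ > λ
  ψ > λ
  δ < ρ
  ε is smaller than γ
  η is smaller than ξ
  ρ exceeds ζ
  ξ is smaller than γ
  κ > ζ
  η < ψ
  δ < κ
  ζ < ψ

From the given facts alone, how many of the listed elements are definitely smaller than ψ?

5

Directly below ψ: λ, η, δ, ξ, ζ.
Nothing else is reachable below ψ; 5 in all.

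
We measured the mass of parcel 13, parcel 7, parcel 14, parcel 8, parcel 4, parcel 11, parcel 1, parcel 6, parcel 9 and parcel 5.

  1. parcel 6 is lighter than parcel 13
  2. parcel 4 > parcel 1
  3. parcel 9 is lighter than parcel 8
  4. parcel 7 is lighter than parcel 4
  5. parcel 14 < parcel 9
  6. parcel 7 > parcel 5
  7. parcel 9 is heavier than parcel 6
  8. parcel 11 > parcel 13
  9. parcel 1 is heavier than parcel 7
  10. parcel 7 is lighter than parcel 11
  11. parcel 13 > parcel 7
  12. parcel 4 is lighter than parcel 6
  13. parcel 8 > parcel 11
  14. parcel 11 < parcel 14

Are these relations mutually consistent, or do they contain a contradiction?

Every relation is compatible with parcel 5 < parcel 7 < parcel 1 < parcel 4 < parcel 6 < parcel 13 < parcel 11 < parcel 14 < parcel 9 < parcel 8; the set is consistent.

consistent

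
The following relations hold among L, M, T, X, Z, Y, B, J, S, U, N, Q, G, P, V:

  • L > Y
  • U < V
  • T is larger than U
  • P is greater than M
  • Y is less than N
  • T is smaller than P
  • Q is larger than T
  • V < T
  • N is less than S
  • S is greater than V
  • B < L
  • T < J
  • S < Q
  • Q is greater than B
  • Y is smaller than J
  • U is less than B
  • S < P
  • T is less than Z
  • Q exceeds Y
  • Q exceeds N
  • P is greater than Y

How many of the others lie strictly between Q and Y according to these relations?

The relations place Y below Q. An element lies strictly between them when it is forced above Y and also forced below Q.
Above Y: {N, J, S, P, L}. Below Q: {U, V, T, N, B, S}.
Intersection: {N, S} — 2.

2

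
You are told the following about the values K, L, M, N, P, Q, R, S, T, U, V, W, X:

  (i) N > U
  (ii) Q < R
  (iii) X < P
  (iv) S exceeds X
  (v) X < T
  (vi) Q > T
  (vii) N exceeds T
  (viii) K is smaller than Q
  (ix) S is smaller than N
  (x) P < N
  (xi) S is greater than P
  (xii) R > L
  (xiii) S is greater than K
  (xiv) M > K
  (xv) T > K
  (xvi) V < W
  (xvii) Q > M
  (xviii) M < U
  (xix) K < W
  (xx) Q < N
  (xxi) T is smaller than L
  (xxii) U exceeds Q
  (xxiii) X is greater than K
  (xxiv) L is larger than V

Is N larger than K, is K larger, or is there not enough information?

K < X and X < T give K < T.
With T < Q: K < X < T < Q.
With Q < U: K < X < T < Q < U.
Then U < N extends the chain to N.
So N is larger.

N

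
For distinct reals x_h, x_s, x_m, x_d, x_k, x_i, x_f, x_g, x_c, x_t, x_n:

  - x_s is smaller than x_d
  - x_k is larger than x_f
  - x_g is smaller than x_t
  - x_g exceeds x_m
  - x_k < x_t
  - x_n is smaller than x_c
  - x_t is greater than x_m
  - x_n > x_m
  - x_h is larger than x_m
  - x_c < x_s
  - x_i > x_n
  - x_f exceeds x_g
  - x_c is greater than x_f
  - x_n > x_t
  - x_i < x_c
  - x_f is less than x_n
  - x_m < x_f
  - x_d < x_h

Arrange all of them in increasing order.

Nothing is placed below x_m, so it is least; from there x_m < x_g; x_g < x_f; x_f < x_k; x_k < x_t; x_t < x_n; x_n < x_i; x_i < x_c; x_c < x_s; x_s < x_d; x_d < x_h, each given directly.

x_m < x_g < x_f < x_k < x_t < x_n < x_i < x_c < x_s < x_d < x_h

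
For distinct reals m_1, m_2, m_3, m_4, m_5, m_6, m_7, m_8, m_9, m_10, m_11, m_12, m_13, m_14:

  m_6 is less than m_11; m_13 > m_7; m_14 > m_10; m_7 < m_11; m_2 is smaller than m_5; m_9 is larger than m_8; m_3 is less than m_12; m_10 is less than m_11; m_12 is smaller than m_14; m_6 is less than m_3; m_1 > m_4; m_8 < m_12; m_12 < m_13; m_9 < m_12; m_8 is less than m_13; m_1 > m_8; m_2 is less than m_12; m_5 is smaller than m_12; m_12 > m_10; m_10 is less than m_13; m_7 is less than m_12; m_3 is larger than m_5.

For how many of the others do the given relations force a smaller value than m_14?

9

Directly below m_14: m_10, m_12.
One step further: m_8, m_9, m_2, m_7, m_5, m_3 (8 so far).
One step further: m_6 (9 so far).
No other element is forced below m_14 by the given relations, so the count is 9.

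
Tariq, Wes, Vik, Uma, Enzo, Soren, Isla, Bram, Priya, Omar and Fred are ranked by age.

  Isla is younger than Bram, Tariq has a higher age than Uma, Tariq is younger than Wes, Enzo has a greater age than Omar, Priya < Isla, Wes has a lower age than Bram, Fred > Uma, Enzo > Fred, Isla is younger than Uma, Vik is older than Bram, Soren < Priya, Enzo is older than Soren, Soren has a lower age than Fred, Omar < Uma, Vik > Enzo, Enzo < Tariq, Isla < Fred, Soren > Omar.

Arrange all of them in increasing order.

The consecutive links are each given: Omar < Soren; Soren < Priya; Priya < Isla; Isla < Uma; Uma < Fred; Fred < Enzo; Enzo < Tariq; Tariq < Wes; Wes < Bram; Bram < Vik.

Omar < Soren < Priya < Isla < Uma < Fred < Enzo < Tariq < Wes < Bram < Vik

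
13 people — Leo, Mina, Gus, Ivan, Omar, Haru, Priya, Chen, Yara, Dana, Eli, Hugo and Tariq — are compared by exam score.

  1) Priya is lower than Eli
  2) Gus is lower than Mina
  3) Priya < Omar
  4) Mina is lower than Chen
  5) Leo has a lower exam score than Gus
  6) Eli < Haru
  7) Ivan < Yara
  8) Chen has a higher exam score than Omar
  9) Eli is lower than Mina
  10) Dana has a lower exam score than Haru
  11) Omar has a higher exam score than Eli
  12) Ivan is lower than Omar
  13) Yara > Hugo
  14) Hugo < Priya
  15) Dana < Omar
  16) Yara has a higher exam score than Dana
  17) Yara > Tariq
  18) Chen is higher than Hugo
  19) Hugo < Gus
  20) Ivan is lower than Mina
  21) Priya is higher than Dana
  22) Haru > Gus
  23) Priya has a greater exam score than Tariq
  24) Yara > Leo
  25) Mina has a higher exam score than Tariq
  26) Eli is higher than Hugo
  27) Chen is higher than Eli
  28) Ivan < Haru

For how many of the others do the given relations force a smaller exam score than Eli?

Directly below Eli: Hugo, Priya.
One step further: Dana, Tariq (4 so far).
No other element is forced below Eli by the given relations, so the count is 4.

4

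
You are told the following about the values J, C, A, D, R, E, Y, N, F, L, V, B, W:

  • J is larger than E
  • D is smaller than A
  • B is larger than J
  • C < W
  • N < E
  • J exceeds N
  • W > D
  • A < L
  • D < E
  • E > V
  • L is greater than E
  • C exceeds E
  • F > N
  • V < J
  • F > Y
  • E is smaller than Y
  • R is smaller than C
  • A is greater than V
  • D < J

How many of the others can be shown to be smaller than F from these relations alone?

From F the given relations immediately reach N, Y.
From those, E — 3 in total.
From those, D, V — 5 in total.
No other element is forced below F by the given relations, so the count is 5.

5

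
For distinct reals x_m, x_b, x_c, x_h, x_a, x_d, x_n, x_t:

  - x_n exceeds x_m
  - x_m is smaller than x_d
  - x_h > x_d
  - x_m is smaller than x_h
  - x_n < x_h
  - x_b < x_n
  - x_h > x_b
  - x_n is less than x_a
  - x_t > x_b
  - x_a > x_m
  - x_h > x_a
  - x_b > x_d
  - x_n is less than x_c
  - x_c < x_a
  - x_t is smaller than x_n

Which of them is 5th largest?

Piecing the relations together gives one ordering: x_m < x_d < x_b < x_t < x_n < x_c < x_a < x_h.
Counting 5 from the largest end gives x_t.

x_t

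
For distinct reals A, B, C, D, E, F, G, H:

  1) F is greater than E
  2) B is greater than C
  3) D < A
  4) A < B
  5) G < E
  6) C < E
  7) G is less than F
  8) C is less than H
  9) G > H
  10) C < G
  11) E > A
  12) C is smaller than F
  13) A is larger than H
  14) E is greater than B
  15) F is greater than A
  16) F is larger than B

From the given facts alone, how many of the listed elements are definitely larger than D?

4

The elements the relations force above D are A, B, E, F — no chain reaches any other.
That is 4.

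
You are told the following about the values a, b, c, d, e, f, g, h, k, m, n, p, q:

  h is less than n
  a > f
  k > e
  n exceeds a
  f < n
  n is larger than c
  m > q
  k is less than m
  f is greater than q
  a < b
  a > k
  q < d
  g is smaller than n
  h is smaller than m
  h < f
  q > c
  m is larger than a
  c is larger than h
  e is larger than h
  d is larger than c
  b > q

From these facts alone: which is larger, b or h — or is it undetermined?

b

h < c and c < q give h < q.
With q < f: h < c < q < f.
Then f < a extends the chain to a.
With a < b: h < c < q < f < a < b.
So b is larger.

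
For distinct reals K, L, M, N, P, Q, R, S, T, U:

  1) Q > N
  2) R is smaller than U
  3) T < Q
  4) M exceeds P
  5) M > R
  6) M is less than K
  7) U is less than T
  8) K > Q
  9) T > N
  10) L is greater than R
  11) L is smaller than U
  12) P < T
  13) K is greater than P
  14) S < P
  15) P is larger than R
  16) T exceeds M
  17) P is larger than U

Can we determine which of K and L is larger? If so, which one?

L < U < P < T < Q < K, by transitivity through U, P, T, Q.
So K is larger.

K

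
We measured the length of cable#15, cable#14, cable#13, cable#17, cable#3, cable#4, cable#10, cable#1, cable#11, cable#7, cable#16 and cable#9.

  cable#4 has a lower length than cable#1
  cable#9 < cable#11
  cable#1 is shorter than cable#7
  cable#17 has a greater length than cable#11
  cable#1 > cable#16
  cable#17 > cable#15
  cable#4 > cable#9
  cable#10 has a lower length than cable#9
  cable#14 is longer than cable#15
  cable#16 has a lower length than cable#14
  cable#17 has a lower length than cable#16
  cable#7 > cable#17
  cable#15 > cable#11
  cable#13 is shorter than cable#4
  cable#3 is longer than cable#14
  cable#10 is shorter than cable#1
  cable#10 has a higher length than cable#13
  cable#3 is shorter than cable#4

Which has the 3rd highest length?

cable#4

The consecutive relations fix a unique order: cable#13 < cable#10 < cable#9 < cable#11 < cable#15 < cable#17 < cable#16 < cable#14 < cable#3 < cable#4 < cable#1 < cable#7.
Counting 3 from the largest end gives cable#4.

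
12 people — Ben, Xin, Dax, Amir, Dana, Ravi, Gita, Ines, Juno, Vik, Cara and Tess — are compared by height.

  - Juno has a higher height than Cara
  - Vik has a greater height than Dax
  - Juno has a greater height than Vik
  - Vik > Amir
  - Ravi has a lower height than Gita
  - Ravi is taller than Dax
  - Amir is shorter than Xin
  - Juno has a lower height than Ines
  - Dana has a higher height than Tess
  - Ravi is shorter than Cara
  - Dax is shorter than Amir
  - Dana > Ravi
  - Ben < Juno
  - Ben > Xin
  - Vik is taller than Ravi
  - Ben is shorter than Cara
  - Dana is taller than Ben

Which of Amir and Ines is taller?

Ines

Following the relations from Amir: Amir < Xin < Ben < Cara < Juno < Ines.
So Amir < Ines; Ines is the taller of the two.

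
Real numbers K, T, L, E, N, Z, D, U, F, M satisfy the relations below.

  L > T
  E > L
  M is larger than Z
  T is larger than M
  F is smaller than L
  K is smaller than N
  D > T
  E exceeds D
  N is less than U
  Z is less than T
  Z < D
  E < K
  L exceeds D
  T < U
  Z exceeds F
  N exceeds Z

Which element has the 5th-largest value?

L

Piecing the relations together gives one ordering: F < Z < M < T < D < L < E < K < N < U.
Counting 5 from the largest end gives L.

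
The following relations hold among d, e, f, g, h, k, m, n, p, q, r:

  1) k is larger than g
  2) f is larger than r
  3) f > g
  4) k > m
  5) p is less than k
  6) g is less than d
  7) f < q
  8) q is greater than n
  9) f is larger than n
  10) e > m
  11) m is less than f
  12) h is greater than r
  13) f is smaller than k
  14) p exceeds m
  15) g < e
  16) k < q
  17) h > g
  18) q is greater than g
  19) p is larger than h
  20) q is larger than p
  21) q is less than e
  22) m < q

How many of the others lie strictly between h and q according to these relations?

2

Chaining upward from h reaches: p, k, e.
Chaining downward from q reaches: g, m, r, n, p, f, k.
Strictly between h and q are those in both lists: p, k — 2 elements.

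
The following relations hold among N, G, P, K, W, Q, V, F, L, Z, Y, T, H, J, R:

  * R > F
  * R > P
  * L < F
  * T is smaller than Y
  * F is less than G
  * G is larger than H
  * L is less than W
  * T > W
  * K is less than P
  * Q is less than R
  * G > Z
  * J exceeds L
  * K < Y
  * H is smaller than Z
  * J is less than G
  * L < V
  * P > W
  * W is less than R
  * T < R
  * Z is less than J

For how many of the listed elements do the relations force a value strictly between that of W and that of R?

Chaining upward from W reaches: P, T, Y.
Chaining downward from R reaches: L, K, F, Q, P, T.
Strictly between W and R are those in both lists: P, T — 2 elements.

2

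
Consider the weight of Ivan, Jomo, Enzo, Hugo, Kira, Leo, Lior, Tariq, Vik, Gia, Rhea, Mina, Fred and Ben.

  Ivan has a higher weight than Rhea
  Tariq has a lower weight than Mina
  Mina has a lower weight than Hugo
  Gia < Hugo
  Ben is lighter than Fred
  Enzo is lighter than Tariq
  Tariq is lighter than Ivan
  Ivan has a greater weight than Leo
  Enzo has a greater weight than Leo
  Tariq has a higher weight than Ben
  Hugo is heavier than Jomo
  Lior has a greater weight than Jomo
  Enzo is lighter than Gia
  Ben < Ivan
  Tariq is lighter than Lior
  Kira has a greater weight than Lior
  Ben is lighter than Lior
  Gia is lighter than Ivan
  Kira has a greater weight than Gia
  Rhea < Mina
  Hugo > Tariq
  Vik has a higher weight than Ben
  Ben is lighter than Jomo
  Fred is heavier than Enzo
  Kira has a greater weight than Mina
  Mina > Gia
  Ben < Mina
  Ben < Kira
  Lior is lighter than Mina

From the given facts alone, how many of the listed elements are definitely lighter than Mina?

8

From Mina the given relations immediately reach Gia, Ben, Rhea, Tariq, Lior.
From those, Enzo, Jomo — 7 in total.
From those, Leo — 8 in total.
Nothing else is reachable below Mina; 8 in all.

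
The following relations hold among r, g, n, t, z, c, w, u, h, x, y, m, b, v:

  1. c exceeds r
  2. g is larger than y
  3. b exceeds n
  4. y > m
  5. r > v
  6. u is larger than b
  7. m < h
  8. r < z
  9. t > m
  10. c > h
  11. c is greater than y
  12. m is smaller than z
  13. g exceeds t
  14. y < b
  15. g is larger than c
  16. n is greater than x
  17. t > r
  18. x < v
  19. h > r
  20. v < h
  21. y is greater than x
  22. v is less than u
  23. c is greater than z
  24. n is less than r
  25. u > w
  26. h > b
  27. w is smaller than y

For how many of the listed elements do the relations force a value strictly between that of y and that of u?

Chaining upward from y reaches: b, h, c, g.
Chaining downward from u reaches: m, x, n, w, v, b.
Strictly between y and u are those in both lists: b — 1 element.

1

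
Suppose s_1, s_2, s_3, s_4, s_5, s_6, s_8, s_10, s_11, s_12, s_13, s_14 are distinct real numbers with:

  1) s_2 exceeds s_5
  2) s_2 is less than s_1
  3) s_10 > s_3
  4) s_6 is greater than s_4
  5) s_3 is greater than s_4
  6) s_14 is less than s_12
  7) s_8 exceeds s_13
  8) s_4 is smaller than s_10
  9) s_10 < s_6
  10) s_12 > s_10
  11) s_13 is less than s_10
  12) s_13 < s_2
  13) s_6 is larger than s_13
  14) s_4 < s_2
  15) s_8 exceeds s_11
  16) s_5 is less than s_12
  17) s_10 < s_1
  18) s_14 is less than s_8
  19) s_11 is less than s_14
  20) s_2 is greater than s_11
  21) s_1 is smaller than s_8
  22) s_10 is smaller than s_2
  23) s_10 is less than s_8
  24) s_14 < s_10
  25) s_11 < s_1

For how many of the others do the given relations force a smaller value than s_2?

The elements the relations force below s_2 are s_11, s_5, s_14, s_4, s_13, s_3, s_10 — no chain reaches any other.
That is 7.

7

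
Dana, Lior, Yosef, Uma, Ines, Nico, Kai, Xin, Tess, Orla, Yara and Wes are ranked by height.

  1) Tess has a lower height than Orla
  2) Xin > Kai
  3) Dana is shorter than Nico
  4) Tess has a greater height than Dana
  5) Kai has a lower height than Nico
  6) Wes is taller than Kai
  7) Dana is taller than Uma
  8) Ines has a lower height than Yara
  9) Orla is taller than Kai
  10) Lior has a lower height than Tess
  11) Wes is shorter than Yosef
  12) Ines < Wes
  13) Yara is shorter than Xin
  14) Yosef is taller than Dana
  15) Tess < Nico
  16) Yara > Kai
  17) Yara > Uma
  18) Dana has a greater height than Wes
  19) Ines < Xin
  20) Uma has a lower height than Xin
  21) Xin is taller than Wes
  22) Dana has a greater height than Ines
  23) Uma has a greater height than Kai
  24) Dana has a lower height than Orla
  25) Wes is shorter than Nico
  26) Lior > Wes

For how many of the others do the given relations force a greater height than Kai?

10

From Kai the given relations immediately reach Wes, Uma, Yara, Nico, Xin, Orla.
From those, Lior, Dana, Yosef — 9 in total.
From those, Tess — 10 in total.
No other element is forced above Kai by the given relations, so the count is 10.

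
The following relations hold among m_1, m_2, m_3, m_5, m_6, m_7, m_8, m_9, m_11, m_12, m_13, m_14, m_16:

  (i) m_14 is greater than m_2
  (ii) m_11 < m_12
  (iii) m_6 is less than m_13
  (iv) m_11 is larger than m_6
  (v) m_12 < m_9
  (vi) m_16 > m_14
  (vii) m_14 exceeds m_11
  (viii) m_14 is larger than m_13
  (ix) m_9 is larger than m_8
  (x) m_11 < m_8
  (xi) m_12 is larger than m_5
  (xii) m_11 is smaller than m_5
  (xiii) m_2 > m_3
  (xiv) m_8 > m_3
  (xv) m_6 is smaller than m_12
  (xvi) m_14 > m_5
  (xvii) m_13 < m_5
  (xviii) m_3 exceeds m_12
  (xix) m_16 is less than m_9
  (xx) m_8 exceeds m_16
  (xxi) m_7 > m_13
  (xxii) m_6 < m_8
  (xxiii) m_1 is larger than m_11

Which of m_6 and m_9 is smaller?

m_6

The relevant relations are m_6 < m_13; m_13 < m_5; m_5 < m_12; m_12 < m_3; m_3 < m_2; m_2 < m_14; m_14 < m_16; m_16 < m_8; m_8 < m_9.
Chaining these gives m_6 < m_13 < m_5 < m_12 < m_3 < m_2 < m_14 < m_16 < m_8 < m_9.
So m_6 < m_9; m_6 is the smaller of the two.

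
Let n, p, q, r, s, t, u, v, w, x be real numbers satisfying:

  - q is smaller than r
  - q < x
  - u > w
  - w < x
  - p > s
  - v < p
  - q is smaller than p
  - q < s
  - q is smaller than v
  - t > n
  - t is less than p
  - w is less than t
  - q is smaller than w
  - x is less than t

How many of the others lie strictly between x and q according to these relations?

Chaining upward from q reaches: v, s, w, u, t, r, p.
Chaining downward from x reaches: w.
Strictly between q and x are those in both lists: w — 1 element.

1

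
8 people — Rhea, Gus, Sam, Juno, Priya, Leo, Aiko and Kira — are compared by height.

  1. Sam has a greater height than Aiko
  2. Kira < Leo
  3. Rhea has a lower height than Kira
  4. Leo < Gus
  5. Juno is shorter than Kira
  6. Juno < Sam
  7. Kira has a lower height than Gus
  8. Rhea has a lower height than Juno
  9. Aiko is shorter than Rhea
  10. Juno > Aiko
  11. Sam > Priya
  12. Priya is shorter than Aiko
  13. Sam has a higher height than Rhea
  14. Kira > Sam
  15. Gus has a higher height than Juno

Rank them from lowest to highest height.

Each adjacent pair is fixed by a given relation: Priya < Aiko; Aiko < Rhea; Rhea < Juno; Juno < Sam; Sam < Kira; Kira < Leo; Leo < Gus. Chaining them end to end gives the full order.

Priya < Aiko < Rhea < Juno < Sam < Kira < Leo < Gus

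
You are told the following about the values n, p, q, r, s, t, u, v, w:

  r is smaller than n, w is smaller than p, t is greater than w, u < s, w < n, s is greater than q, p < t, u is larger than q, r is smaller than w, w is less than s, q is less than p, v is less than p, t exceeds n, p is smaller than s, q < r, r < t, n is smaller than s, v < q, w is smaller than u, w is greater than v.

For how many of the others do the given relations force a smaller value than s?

The elements the relations force below s are v, q, r, w, u, n, p — no chain reaches any other.
That is 7.

7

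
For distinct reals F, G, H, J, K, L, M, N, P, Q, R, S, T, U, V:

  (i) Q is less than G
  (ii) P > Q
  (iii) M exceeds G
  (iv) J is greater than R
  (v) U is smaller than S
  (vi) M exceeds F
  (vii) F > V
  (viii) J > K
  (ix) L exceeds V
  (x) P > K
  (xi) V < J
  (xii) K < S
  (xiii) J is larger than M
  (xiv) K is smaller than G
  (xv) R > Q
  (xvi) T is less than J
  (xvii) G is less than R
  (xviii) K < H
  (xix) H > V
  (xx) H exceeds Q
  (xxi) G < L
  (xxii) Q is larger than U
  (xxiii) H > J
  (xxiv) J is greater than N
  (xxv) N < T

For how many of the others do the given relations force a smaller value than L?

From L the given relations immediately reach V, G.
From those, Q, K — 4 in total.
From those, U — 5 in total.
No other element is forced below L by the given relations, so the count is 5.

5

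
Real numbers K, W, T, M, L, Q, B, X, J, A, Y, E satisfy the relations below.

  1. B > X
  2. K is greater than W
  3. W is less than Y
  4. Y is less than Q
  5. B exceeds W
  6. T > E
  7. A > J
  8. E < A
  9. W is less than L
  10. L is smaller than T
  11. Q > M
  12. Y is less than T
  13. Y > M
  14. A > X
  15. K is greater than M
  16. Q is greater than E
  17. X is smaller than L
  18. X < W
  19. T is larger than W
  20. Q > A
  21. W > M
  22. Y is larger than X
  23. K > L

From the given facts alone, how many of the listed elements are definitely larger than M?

The elements the relations force above M are W, L, Y, T, Q, B, K — no chain reaches any other.
That is 7.

7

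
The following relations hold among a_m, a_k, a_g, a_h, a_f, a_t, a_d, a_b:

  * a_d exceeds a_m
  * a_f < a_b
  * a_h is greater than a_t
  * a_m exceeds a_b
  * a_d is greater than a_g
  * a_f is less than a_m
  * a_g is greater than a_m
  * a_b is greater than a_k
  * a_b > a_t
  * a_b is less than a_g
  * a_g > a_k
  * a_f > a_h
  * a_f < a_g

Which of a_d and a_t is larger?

a_d

Chaining the given relations: a_t < a_h < a_f < a_b < a_m < a_g < a_d.
So a_t < a_d; a_d is the larger of the two.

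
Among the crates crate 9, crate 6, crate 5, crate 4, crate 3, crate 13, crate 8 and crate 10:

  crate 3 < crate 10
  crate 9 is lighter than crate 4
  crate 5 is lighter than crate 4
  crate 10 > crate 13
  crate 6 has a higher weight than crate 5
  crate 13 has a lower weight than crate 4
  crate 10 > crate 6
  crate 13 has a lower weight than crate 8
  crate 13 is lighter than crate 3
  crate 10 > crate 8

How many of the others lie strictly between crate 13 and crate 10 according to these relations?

2

Chaining upward from crate 13 reaches: crate 8, crate 4, crate 3.
Chaining downward from crate 10 reaches: crate 5, crate 6, crate 8, crate 3.
Strictly between crate 13 and crate 10 are those in both lists: crate 8, crate 3 — 2 elements.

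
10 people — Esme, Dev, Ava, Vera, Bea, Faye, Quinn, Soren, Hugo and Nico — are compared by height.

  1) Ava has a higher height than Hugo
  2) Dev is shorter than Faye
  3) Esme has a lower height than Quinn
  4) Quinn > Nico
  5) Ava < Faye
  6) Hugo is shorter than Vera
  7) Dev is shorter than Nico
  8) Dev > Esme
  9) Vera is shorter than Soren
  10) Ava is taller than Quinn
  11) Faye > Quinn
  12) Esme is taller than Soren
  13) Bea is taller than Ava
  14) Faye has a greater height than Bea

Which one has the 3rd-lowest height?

Soren

Piecing the relations together gives one ordering: Hugo < Vera < Soren < Esme < Dev < Nico < Quinn < Ava < Bea < Faye.
Counting 3 from the smallest end gives Soren.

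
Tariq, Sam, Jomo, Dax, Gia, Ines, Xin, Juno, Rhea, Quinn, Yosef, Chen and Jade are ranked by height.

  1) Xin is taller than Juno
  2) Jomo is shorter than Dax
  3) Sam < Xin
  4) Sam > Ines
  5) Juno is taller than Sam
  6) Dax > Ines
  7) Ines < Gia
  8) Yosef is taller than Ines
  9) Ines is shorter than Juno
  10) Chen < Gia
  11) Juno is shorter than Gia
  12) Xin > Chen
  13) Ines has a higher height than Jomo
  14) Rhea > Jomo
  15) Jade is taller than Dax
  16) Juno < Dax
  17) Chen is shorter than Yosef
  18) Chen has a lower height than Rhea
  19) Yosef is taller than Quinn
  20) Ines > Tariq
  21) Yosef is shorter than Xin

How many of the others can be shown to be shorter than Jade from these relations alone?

Directly below Jade: Dax.
One step further: Jomo, Ines, Juno (4 so far).
One step further: Tariq, Sam (6 so far).
No other element is forced below Jade by the given relations, so the count is 6.

6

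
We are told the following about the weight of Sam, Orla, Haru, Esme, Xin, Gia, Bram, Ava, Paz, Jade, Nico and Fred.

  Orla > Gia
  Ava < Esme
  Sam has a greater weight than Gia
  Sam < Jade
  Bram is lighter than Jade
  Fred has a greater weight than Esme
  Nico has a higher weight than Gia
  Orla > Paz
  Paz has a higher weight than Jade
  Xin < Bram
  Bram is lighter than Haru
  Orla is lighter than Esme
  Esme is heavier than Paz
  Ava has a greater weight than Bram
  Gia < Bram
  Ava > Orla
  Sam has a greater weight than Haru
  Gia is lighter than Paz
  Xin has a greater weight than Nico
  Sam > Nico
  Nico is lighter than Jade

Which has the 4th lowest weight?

Bram

The consecutive relations fix a unique order: Gia < Nico < Xin < Bram < Haru < Sam < Jade < Paz < Orla < Ava < Esme < Fred.
Counting 4 from the smallest end gives Bram.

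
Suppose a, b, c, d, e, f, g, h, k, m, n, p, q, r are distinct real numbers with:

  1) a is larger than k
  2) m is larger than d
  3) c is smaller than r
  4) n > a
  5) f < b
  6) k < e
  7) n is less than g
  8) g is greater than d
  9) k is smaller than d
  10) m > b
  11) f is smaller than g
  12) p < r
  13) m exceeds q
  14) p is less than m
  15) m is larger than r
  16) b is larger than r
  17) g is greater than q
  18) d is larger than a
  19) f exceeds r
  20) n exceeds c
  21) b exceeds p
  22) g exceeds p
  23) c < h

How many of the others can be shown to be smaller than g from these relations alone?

9

From g the given relations immediately reach p, n, d, q, f.
From those, k, a, c, r — 9 in total.
No other element is forced below g by the given relations, so the count is 9.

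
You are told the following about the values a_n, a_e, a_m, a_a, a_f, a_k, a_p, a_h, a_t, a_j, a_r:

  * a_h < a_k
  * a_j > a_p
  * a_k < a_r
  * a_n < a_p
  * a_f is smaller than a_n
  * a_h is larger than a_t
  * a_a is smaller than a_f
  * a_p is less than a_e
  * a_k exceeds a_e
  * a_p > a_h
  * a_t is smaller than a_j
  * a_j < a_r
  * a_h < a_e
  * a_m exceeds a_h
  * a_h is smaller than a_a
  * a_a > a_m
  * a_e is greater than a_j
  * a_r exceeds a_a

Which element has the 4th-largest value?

a_j

Piecing the relations together gives one ordering: a_t < a_h < a_m < a_a < a_f < a_n < a_p < a_j < a_e < a_k < a_r.
Counting 4 from the largest end gives a_j.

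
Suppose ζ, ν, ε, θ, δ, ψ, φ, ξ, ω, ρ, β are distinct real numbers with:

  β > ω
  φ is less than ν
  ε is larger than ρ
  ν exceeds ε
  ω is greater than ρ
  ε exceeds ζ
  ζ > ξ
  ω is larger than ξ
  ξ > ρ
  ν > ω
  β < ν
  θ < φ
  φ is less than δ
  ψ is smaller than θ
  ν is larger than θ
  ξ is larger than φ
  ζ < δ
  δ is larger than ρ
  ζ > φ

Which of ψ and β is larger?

β

ψ < θ and θ < φ give ψ < φ.
With φ < ξ: ψ < θ < φ < ξ.
With ξ < ω: ψ < θ < φ < ξ < ω.
Then ω < β extends the chain to β.
So ψ < β; β is the larger of the two.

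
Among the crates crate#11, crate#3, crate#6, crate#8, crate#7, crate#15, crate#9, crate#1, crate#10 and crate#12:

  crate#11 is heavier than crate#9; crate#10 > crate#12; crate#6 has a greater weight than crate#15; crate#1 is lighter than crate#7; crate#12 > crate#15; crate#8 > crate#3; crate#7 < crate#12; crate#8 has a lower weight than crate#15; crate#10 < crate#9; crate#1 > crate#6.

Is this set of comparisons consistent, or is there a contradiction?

The single ordering crate#3 < crate#8 < crate#15 < crate#6 < crate#1 < crate#7 < crate#12 < crate#10 < crate#9 < crate#11 satisfies every listed relation, so no contradiction arises.

consistent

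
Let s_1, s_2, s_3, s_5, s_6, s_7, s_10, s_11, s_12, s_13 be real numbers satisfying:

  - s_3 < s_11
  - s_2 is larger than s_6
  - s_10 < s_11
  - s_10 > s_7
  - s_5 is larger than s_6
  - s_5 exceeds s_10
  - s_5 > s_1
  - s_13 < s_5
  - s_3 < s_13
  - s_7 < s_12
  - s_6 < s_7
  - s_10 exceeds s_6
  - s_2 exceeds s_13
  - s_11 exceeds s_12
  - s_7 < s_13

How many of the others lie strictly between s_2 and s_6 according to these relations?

Chaining upward from s_6 reaches: s_7, s_12, s_10, s_13, s_5, s_11.
Chaining downward from s_2 reaches: s_3, s_7, s_13.
Strictly between s_6 and s_2 are those in both lists: s_7, s_13 — 2 elements.

2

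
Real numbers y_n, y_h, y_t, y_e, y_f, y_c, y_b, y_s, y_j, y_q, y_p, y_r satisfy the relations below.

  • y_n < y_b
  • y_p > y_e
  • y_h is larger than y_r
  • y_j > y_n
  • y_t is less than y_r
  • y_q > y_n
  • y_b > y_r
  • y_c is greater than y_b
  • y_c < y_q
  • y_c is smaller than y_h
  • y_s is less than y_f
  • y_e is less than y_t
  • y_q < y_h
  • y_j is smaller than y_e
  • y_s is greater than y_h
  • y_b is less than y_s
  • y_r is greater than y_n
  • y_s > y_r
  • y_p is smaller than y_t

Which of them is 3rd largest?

y_h

The consecutive relations fix a unique order: y_n < y_j < y_e < y_p < y_t < y_r < y_b < y_c < y_q < y_h < y_s < y_f.
Counting 3 from the largest end gives y_h.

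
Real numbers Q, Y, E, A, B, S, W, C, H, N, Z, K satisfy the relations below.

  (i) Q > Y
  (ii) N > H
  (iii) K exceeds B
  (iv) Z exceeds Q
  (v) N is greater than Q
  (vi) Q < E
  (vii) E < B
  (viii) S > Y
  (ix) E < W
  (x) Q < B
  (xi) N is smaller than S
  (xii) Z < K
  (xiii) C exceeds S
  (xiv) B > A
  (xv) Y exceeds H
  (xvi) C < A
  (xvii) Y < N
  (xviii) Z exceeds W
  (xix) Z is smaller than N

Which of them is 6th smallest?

Z

Chaining the given pairs: H < Y < Q < E < W < Z < N < S < C < A < B < K.
Counting 6 from the smallest end gives Z.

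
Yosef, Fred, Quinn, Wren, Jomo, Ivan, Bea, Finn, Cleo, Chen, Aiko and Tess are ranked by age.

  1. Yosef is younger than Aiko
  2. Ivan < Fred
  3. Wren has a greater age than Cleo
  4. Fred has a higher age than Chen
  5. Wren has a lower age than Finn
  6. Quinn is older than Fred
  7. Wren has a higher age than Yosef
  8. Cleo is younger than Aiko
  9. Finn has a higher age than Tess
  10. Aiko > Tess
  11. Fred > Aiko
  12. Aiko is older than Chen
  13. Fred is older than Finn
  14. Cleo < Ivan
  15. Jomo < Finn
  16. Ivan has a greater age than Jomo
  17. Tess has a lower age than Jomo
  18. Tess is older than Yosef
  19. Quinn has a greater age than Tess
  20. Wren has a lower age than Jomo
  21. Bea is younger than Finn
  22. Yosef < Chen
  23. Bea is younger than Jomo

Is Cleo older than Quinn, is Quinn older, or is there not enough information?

Quinn

Following the relations from Cleo: Cleo < Wren < Jomo < Ivan < Fred < Quinn.
So Quinn is older.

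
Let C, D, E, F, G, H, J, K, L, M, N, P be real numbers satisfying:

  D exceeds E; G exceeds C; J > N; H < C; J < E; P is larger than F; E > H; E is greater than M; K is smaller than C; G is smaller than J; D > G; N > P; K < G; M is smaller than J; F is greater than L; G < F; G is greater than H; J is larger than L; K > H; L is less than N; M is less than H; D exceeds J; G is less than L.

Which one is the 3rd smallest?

Piecing the relations together gives one ordering: M < H < K < C < G < L < F < P < N < J < E < D.
The 3rd smallest is K.

K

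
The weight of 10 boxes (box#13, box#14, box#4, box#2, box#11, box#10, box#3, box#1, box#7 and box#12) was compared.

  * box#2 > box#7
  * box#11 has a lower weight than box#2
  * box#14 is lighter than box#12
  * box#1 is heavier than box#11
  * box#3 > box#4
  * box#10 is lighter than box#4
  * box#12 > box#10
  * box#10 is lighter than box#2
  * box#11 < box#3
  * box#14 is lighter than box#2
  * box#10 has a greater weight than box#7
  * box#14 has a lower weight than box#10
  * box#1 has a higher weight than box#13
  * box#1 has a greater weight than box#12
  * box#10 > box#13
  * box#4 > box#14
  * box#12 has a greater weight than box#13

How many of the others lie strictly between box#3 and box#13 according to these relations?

The relations place box#13 below box#3. An element lies strictly between them when it is forced above box#13 and also forced below box#3.
Above box#13: {box#10, box#12, box#4, box#1, box#2}. Below box#3: {box#11, box#14, box#7, box#10, box#4}.
Intersection: {box#10, box#4} — 2.

2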